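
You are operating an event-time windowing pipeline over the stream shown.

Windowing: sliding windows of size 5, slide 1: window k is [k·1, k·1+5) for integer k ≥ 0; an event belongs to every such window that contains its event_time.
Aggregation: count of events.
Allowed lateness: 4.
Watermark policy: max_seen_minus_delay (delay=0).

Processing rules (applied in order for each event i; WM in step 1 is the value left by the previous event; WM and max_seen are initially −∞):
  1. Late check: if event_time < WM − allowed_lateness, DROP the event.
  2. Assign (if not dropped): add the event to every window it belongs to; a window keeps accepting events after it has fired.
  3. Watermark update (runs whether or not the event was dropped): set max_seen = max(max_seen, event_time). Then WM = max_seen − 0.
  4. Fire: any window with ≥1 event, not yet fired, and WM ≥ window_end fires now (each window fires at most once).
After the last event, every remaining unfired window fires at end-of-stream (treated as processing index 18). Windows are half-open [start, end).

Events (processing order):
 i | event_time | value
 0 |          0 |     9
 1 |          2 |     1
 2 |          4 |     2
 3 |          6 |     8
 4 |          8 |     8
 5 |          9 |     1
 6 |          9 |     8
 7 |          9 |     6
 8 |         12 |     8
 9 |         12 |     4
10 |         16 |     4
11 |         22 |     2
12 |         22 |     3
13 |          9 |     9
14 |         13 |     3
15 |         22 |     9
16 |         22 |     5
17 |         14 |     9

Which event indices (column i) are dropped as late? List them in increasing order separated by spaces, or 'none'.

13 14 17

i=0 t=0 v=9: → [0,5); WM=0
i=1 t=2 v=1: → [2,7),[1,6),[0,5); WM=2
i=2 t=4 v=2: → [4,9),[3,8),[2,7),[1,6),[0,5); WM=4
i=3 t=6 v=8: → [6,11),[5,10),[4,9),[3,8),[2,7); WM=6; [0,5) fires=3 [1,6) fires=2
i=4 t=8 v=8: → [8,13),[7,12),[6,11),[5,10),[4,9); WM=8; [2,7) fires=3 [3,8) fires=2
i=5 t=9 v=1: → [9,14),[8,13),[7,12),[6,11),[5,10); WM=9; [4,9) fires=3
i=6 t=9 v=8: → [9,14),[8,13),[7,12),[6,11),[5,10); WM=9
i=7 t=9 v=6: → [9,14),[8,13),[7,12),[6,11),[5,10); WM=9
i=8 t=12 v=8: → [12,17),[11,16),[10,15),[9,14),[8,13); WM=12; [5,10) fires=5 [6,11) fires=5 [7,12) fires=4
i=9 t=12 v=4: → [12,17),[11,16),[10,15),[9,14),[8,13); WM=12
i=10 t=16 v=4: → [16,21),[15,20),[14,19),[13,18),[12,17); WM=16; [8,13) fires=6 [9,14) fires=5 [10,15) fires=2 [11,16) fires=2
i=11 t=22 v=2: → [22,27),[21,26),[20,25),[19,24),[18,23); WM=22; [12,17) fires=3 [13,18) fires=1 [14,19) fires=1 [15,20) fires=1 [16,21) fires=1
i=12 t=22 v=3: → [22,27),[21,26),[20,25),[19,24),[18,23); WM=22
i=13 t=9 v=9: DROP (t<22-4); WM=22
i=14 t=13 v=3: DROP (t<22-4); WM=22
i=15 t=22 v=9: → [22,27),[21,26),[20,25),[19,24),[18,23); WM=22
i=16 t=22 v=5: → [22,27),[21,26),[20,25),[19,24),[18,23); WM=22
i=17 t=14 v=9: DROP (t<22-4); WM=22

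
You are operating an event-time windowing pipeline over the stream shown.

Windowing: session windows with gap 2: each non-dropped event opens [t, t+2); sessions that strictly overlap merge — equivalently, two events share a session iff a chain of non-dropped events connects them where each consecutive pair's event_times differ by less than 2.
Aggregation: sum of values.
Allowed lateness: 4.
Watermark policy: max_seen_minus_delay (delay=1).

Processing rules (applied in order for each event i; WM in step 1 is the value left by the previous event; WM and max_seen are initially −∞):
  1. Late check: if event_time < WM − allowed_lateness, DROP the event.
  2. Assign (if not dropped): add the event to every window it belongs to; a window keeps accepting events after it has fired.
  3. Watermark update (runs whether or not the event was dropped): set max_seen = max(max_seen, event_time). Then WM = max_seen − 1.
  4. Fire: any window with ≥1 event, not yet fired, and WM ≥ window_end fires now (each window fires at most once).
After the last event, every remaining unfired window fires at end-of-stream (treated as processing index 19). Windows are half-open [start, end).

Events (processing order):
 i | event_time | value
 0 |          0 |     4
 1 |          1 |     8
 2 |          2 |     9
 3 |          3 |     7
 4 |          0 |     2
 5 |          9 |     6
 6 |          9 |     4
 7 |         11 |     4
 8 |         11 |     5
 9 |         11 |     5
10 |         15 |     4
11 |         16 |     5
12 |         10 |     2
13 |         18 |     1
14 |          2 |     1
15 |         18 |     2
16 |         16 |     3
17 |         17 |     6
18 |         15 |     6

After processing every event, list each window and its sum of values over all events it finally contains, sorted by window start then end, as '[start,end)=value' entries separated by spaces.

i=0 t=0 v=4: → [0,2); WM=-1
i=1 t=1 v=8: → [0,3); WM=0
i=2 t=2 v=9: → [0,4); WM=1
i=3 t=3 v=7: → [0,5); WM=2
i=4 t=0 v=2: → [0,5); WM=2
i=5 t=9 v=6: → [9,11); WM=8
i=6 t=9 v=4: → [9,11); WM=8
i=7 t=11 v=4: → [11,13); WM=10
i=8 t=11 v=5: → [11,13); WM=10
i=9 t=11 v=5: → [11,13); WM=10
i=10 t=15 v=4: → [15,17); WM=14
i=11 t=16 v=5: → [15,18); WM=15
i=12 t=10 v=2: DROP (t<15-4); WM=15
i=13 t=18 v=1: → [18,20); WM=17
i=14 t=2 v=1: DROP (t<17-4); WM=17
i=15 t=18 v=2: → [18,20); WM=17
i=16 t=16 v=3: → [15,18); WM=17
i=17 t=17 v=6: → [15,20); WM=17
i=18 t=15 v=6: → [15,20); WM=17

[0,5)=30 [9,11)=10 [11,13)=14 [15,20)=27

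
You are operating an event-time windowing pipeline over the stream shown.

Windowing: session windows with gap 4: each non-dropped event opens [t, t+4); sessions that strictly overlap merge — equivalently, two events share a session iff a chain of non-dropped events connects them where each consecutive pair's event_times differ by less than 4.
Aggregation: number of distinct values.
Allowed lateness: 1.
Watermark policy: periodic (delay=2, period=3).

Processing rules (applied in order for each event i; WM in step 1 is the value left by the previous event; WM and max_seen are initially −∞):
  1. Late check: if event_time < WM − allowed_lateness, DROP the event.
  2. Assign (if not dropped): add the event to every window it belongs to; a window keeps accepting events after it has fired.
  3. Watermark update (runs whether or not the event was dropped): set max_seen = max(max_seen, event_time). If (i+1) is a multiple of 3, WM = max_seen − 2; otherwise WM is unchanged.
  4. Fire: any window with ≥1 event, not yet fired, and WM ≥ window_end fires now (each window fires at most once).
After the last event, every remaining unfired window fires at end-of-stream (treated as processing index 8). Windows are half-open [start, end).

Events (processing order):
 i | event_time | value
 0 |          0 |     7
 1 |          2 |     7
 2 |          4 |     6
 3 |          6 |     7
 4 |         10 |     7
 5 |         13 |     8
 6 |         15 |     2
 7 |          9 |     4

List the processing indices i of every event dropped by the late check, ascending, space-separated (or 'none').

7

i=0 t=0 v=7: → [0,4); WM=−∞
i=1 t=2 v=7: → [0,6); WM=−∞
i=2 t=4 v=6: → [0,8); WM=2
i=3 t=6 v=7: → [0,10); WM=2
i=4 t=10 v=7: → [10,14); WM=2
i=5 t=13 v=8: → [10,17); WM=11
i=6 t=15 v=2: → [10,19); WM=11
i=7 t=9 v=4: DROP (t<11-1); WM=11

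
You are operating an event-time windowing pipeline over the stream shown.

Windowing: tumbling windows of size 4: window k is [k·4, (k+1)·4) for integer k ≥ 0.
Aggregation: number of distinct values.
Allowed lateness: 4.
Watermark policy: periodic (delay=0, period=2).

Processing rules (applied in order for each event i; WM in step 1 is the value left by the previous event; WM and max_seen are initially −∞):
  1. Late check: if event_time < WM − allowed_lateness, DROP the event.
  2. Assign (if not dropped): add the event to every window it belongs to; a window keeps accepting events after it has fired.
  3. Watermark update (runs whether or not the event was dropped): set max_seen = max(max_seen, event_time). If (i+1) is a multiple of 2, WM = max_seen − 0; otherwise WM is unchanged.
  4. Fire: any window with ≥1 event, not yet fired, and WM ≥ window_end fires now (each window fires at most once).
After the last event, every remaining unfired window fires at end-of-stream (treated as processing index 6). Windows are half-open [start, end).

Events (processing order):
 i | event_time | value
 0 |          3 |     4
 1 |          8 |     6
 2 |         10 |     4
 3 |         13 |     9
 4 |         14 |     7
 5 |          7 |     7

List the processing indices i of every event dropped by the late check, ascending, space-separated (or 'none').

5

i=0 t=3 v=4: → [0,4); WM=−∞
i=1 t=8 v=6: → [8,12); WM=8; [0,4) fires=1
i=2 t=10 v=4: → [8,12); WM=8
i=3 t=13 v=9: → [12,16); WM=13; [8,12) fires=2
i=4 t=14 v=7: → [12,16); WM=13
i=5 t=7 v=7: DROP (t<13-4); WM=14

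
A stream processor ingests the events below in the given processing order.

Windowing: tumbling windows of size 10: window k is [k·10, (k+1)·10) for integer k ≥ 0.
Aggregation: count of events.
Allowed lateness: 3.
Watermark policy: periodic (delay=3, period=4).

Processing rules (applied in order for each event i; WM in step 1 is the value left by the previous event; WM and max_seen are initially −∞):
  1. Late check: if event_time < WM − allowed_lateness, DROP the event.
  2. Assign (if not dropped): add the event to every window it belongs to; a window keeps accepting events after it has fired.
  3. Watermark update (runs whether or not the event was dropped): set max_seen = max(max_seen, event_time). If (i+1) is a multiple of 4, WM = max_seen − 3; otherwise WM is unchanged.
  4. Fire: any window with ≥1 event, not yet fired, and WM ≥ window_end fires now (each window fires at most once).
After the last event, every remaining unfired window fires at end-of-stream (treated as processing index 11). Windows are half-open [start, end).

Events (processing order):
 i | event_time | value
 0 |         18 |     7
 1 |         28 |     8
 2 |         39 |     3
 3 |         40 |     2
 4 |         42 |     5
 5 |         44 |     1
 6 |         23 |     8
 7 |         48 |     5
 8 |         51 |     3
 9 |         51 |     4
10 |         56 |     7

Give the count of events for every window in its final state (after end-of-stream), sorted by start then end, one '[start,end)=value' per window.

i=0 t=18 v=7: → [10,20); WM=−∞
i=1 t=28 v=8: → [20,30); WM=−∞
i=2 t=39 v=3: → [30,40); WM=−∞
i=3 t=40 v=2: → [40,50); WM=37; [10,20) fires=1 [20,30) fires=1
i=4 t=42 v=5: → [40,50); WM=37
i=5 t=44 v=1: → [40,50); WM=37
i=6 t=23 v=8: DROP (t<37-3); WM=37
i=7 t=48 v=5: → [40,50); WM=45; [30,40) fires=1
i=8 t=51 v=3: → [50,60); WM=45
i=9 t=51 v=4: → [50,60); WM=45
i=10 t=56 v=7: → [50,60); WM=45

[10,20)=1 [20,30)=1 [30,40)=1 [40,50)=4 [50,60)=3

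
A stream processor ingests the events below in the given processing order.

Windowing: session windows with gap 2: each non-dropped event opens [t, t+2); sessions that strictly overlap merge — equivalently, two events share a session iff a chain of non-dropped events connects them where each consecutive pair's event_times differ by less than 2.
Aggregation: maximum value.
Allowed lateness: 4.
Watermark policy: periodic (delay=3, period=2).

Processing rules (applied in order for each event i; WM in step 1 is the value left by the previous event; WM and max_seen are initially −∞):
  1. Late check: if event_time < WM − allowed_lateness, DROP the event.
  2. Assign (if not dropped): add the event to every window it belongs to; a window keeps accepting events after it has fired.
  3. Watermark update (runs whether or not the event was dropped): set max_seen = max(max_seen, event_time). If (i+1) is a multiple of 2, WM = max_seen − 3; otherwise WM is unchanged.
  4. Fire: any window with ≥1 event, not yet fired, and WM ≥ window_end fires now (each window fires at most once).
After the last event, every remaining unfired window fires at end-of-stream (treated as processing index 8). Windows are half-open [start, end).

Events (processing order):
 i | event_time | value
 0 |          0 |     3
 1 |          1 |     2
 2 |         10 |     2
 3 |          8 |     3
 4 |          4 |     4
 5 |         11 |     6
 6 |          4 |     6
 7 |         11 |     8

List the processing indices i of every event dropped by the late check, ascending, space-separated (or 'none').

none

i=0 t=0 v=3: → [0,2); WM=−∞
i=1 t=1 v=2: → [0,3); WM=-2
i=2 t=10 v=2: → [10,12); WM=-2
i=3 t=8 v=3: → [8,10); WM=7
i=4 t=4 v=4: → [4,6); WM=7
i=5 t=11 v=6: → [10,13); WM=8
i=6 t=4 v=6: → [4,6); WM=8
i=7 t=11 v=8: → [10,13); WM=8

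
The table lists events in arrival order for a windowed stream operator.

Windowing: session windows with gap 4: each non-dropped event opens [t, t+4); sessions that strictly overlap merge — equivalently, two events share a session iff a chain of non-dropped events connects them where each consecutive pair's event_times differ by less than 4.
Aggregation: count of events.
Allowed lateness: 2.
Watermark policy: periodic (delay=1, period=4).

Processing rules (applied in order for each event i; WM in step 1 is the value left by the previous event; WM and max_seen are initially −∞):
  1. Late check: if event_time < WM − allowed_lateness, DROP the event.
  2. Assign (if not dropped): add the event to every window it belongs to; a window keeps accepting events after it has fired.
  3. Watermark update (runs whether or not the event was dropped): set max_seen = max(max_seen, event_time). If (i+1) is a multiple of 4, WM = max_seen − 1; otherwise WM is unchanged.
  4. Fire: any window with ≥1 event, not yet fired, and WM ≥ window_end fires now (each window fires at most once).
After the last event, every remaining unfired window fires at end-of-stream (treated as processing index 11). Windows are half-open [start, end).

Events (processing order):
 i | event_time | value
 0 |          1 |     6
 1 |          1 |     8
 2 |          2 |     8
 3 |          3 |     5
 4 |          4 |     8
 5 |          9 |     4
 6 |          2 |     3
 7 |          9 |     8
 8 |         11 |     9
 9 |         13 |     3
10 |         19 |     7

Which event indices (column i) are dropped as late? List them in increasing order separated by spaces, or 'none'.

none

i=0 t=1 v=6: → [1,5); WM=−∞
i=1 t=1 v=8: → [1,5); WM=−∞
i=2 t=2 v=8: → [1,6); WM=−∞
i=3 t=3 v=5: → [1,7); WM=2
i=4 t=4 v=8: → [1,8); WM=2
i=5 t=9 v=4: → [9,13); WM=2
i=6 t=2 v=3: → [1,8); WM=2
i=7 t=9 v=8: → [9,13); WM=8
i=8 t=11 v=9: → [9,15); WM=8
i=9 t=13 v=3: → [9,17); WM=8
i=10 t=19 v=7: → [19,23); WM=8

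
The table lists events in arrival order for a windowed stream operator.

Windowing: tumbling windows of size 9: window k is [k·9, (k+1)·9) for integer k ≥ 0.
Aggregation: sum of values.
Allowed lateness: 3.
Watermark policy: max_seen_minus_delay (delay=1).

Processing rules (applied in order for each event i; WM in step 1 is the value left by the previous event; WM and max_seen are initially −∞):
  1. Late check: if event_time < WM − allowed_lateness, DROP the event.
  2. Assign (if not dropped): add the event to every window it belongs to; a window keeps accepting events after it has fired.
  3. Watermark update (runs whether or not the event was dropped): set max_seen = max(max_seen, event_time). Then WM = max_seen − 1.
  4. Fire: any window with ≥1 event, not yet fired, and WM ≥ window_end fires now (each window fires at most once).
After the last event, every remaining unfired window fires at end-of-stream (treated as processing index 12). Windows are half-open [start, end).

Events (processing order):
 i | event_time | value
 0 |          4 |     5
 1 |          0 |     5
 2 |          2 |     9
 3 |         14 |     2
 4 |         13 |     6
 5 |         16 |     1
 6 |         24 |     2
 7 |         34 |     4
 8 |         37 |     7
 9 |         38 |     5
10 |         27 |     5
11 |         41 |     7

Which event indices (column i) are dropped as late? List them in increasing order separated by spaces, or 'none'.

10

i=0 t=4 v=5: → [0,9); WM=3
i=1 t=0 v=5: → [0,9); WM=3
i=2 t=2 v=9: → [0,9); WM=3
i=3 t=14 v=2: → [9,18); WM=13; [0,9) fires=19
i=4 t=13 v=6: → [9,18); WM=13
i=5 t=16 v=1: → [9,18); WM=15
i=6 t=24 v=2: → [18,27); WM=23; [9,18) fires=9
i=7 t=34 v=4: → [27,36); WM=33; [18,27) fires=2
i=8 t=37 v=7: → [36,45); WM=36; [27,36) fires=4
i=9 t=38 v=5: → [36,45); WM=37
i=10 t=27 v=5: DROP (t<37-3); WM=37
i=11 t=41 v=7: → [36,45); WM=40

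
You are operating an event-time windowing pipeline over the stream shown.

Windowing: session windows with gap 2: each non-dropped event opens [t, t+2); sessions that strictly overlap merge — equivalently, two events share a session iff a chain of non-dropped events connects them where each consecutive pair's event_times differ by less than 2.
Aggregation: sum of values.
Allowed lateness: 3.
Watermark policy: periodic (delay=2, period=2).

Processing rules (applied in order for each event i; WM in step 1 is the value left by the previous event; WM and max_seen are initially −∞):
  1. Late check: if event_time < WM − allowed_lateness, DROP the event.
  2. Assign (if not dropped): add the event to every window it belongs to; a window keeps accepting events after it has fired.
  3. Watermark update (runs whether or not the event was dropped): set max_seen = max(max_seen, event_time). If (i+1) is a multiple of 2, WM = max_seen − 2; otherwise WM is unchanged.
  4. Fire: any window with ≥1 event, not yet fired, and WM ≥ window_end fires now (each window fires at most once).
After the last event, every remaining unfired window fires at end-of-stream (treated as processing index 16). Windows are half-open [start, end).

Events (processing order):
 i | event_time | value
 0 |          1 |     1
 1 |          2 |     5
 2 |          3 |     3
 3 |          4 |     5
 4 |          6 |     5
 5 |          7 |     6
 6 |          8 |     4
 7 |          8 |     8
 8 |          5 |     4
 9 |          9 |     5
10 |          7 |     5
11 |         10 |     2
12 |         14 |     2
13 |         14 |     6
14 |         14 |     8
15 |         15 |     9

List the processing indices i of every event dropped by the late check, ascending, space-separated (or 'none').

none

i=0 t=1 v=1: → [1,3); WM=−∞
i=1 t=2 v=5: → [1,4); WM=0
i=2 t=3 v=3: → [1,5); WM=0
i=3 t=4 v=5: → [1,6); WM=2
i=4 t=6 v=5: → [6,8); WM=2
i=5 t=7 v=6: → [6,9); WM=5
i=6 t=8 v=4: → [6,10); WM=5
i=7 t=8 v=8: → [6,10); WM=6
i=8 t=5 v=4: → [1,10); WM=6
i=9 t=9 v=5: → [1,11); WM=7
i=10 t=7 v=5: → [1,11); WM=7
i=11 t=10 v=2: → [1,12); WM=8
i=12 t=14 v=2: → [14,16); WM=8
i=13 t=14 v=6: → [14,16); WM=12
i=14 t=14 v=8: → [14,16); WM=12
i=15 t=15 v=9: → [14,17); WM=13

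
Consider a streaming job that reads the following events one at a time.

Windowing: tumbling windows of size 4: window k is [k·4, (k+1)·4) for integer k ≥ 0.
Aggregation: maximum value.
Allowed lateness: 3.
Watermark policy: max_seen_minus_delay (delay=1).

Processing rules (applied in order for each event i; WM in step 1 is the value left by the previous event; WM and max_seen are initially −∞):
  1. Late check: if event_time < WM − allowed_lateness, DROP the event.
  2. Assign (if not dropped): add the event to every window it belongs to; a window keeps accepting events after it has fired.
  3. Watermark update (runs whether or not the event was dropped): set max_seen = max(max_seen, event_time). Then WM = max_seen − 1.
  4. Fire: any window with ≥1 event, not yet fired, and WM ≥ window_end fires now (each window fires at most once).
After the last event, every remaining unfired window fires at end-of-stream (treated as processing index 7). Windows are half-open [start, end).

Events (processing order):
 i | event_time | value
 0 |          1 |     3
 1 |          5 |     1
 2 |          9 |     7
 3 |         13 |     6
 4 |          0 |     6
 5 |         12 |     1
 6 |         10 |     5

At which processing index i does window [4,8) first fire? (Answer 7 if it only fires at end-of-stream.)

2

i=0 t=1 v=3: → [0,4); WM=0
i=1 t=5 v=1: → [4,8); WM=4; [0,4) fires=3
i=2 t=9 v=7: → [8,12); WM=8; [4,8) fires=1
i=3 t=13 v=6: → [12,16); WM=12; [8,12) fires=7
i=4 t=0 v=6: DROP (t<12-3); WM=12
i=5 t=12 v=1: → [12,16); WM=12
i=6 t=10 v=5: → [8,12); WM=12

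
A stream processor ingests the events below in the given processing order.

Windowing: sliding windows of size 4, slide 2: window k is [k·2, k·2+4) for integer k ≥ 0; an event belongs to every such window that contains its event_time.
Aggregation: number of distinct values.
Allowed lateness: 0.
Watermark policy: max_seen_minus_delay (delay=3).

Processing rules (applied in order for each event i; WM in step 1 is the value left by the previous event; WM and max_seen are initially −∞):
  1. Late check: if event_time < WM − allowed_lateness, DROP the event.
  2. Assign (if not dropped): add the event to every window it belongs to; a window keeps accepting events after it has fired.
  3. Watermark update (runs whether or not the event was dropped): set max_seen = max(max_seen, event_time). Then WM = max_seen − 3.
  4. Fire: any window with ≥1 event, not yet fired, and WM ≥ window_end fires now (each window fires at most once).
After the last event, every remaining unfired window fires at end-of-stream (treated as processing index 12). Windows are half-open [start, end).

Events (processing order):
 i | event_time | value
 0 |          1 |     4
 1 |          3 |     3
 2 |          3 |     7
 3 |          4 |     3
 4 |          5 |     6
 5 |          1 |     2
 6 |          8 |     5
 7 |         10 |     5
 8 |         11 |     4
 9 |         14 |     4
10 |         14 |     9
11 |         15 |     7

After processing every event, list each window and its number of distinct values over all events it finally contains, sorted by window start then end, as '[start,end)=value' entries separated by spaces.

i=0 t=1 v=4: → [0,4); WM=-2
i=1 t=3 v=3: → [2,6),[0,4); WM=0
i=2 t=3 v=7: → [2,6),[0,4); WM=0
i=3 t=4 v=3: → [4,8),[2,6); WM=1
i=4 t=5 v=6: → [4,8),[2,6); WM=2
i=5 t=1 v=2: DROP (t<2-0); WM=2
i=6 t=8 v=5: → [8,12),[6,10); WM=5; [0,4) fires=3
i=7 t=10 v=5: → [10,14),[8,12); WM=7; [2,6) fires=3
i=8 t=11 v=4: → [10,14),[8,12); WM=8; [4,8) fires=2
i=9 t=14 v=4: → [14,18),[12,16); WM=11; [6,10) fires=1
i=10 t=14 v=9: → [14,18),[12,16); WM=11
i=11 t=15 v=7: → [14,18),[12,16); WM=12; [8,12) fires=2

[0,4)=3 [2,6)=3 [4,8)=2 [6,10)=1 [8,12)=2 [10,14)=2 [12,16)=3 [14,18)=3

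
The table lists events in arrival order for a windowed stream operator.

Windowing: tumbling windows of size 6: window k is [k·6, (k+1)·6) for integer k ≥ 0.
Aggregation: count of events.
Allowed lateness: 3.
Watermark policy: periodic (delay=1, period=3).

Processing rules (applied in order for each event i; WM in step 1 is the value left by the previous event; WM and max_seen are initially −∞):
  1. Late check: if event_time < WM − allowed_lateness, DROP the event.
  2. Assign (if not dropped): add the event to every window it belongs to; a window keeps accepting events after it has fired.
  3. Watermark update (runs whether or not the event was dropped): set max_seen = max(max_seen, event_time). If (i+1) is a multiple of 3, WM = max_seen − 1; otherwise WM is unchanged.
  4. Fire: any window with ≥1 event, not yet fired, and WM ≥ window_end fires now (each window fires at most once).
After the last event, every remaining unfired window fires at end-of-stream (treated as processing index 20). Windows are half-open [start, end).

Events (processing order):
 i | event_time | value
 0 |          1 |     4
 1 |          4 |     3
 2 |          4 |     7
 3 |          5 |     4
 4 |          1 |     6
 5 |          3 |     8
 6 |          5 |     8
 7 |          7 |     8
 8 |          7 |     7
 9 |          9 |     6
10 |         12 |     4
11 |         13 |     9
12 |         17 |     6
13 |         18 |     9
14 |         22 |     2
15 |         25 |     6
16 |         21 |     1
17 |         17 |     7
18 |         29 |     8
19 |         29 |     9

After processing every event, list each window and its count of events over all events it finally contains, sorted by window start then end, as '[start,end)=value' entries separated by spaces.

i=0 t=1 v=4: → [0,6); WM=−∞
i=1 t=4 v=3: → [0,6); WM=−∞
i=2 t=4 v=7: → [0,6); WM=3
i=3 t=5 v=4: → [0,6); WM=3
i=4 t=1 v=6: → [0,6); WM=3
i=5 t=3 v=8: → [0,6); WM=4
i=6 t=5 v=8: → [0,6); WM=4
i=7 t=7 v=8: → [6,12); WM=4
i=8 t=7 v=7: → [6,12); WM=6; [0,6) fires=7
i=9 t=9 v=6: → [6,12); WM=6
i=10 t=12 v=4: → [12,18); WM=6
i=11 t=13 v=9: → [12,18); WM=12; [6,12) fires=3
i=12 t=17 v=6: → [12,18); WM=12
i=13 t=18 v=9: → [18,24); WM=12
i=14 t=22 v=2: → [18,24); WM=21; [12,18) fires=3
i=15 t=25 v=6: → [24,30); WM=21
i=16 t=21 v=1: → [18,24); WM=21
i=17 t=17 v=7: DROP (t<21-3); WM=24; [18,24) fires=3
i=18 t=29 v=8: → [24,30); WM=24
i=19 t=29 v=9: → [24,30); WM=24

[0,6)=7 [6,12)=3 [12,18)=3 [18,24)=3 [24,30)=3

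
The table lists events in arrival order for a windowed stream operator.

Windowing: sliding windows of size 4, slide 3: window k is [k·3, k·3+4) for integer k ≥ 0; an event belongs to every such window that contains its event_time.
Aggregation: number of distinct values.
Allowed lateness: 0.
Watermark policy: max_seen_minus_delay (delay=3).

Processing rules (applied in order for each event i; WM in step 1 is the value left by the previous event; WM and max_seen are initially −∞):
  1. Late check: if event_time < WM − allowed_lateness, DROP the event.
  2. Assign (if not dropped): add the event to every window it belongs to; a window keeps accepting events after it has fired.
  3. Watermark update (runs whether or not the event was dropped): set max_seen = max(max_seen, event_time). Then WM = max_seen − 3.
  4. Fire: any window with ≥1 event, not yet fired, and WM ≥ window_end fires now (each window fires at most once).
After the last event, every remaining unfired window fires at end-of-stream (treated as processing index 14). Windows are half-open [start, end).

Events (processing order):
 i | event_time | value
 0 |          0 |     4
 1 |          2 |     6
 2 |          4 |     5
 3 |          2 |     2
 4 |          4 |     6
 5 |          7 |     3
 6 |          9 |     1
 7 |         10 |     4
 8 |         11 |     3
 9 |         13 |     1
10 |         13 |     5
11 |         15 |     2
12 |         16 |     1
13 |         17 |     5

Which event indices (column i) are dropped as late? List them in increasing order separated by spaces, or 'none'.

i=0 t=0 v=4: → [0,4); WM=-3
i=1 t=2 v=6: → [0,4); WM=-1
i=2 t=4 v=5: → [3,7); WM=1
i=3 t=2 v=2: → [0,4); WM=1
i=4 t=4 v=6: → [3,7); WM=1
i=5 t=7 v=3: → [6,10); WM=4; [0,4) fires=3
i=6 t=9 v=1: → [9,13),[6,10); WM=6
i=7 t=10 v=4: → [9,13); WM=7; [3,7) fires=2
i=8 t=11 v=3: → [9,13); WM=8
i=9 t=13 v=1: → [12,16); WM=10; [6,10) fires=2
i=10 t=13 v=5: → [12,16); WM=10
i=11 t=15 v=2: → [15,19),[12,16); WM=12
i=12 t=16 v=1: → [15,19); WM=13; [9,13) fires=3
i=13 t=17 v=5: → [15,19); WM=14

none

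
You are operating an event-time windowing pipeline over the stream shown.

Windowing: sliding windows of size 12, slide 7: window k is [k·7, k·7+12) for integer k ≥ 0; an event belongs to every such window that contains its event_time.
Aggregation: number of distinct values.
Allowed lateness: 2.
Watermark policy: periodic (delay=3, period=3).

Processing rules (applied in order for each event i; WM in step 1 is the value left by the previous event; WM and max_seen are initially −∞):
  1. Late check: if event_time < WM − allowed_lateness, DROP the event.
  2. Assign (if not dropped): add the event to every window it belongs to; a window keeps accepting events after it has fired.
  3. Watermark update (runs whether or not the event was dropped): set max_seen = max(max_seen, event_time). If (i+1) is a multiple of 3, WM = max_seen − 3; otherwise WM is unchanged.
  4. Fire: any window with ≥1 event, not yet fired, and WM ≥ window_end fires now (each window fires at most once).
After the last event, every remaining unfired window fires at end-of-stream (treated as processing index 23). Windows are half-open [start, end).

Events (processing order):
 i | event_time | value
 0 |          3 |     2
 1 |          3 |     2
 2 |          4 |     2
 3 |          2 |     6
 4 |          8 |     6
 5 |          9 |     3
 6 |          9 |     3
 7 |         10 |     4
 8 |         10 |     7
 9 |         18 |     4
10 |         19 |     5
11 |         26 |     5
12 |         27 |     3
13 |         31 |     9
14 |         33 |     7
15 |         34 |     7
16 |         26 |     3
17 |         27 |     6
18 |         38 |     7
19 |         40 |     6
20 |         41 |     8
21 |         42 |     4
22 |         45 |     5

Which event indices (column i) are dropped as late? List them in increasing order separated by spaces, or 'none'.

i=0 t=3 v=2: → [0,12); WM=−∞
i=1 t=3 v=2: → [0,12); WM=−∞
i=2 t=4 v=2: → [0,12); WM=1
i=3 t=2 v=6: → [0,12); WM=1
i=4 t=8 v=6: → [7,19),[0,12); WM=1
i=5 t=9 v=3: → [7,19),[0,12); WM=6
i=6 t=9 v=3: → [7,19),[0,12); WM=6
i=7 t=10 v=4: → [7,19),[0,12); WM=6
i=8 t=10 v=7: → [7,19),[0,12); WM=7
i=9 t=18 v=4: → [14,26),[7,19); WM=7
i=10 t=19 v=5: → [14,26); WM=7
i=11 t=26 v=5: → [21,33); WM=23; [0,12) fires=5 [7,19) fires=4
i=12 t=27 v=3: → [21,33); WM=23
i=13 t=31 v=9: → [28,40),[21,33); WM=23
i=14 t=33 v=7: → [28,40); WM=30; [14,26) fires=2
i=15 t=34 v=7: → [28,40); WM=30
i=16 t=26 v=3: DROP (t<30-2); WM=30
i=17 t=27 v=6: DROP (t<30-2); WM=31
i=18 t=38 v=7: → [35,47),[28,40); WM=31
i=19 t=40 v=6: → [35,47); WM=31
i=20 t=41 v=8: → [35,47); WM=38; [21,33) fires=3
i=21 t=42 v=4: → [42,54),[35,47); WM=38
i=22 t=45 v=5: → [42,54),[35,47); WM=38

16 17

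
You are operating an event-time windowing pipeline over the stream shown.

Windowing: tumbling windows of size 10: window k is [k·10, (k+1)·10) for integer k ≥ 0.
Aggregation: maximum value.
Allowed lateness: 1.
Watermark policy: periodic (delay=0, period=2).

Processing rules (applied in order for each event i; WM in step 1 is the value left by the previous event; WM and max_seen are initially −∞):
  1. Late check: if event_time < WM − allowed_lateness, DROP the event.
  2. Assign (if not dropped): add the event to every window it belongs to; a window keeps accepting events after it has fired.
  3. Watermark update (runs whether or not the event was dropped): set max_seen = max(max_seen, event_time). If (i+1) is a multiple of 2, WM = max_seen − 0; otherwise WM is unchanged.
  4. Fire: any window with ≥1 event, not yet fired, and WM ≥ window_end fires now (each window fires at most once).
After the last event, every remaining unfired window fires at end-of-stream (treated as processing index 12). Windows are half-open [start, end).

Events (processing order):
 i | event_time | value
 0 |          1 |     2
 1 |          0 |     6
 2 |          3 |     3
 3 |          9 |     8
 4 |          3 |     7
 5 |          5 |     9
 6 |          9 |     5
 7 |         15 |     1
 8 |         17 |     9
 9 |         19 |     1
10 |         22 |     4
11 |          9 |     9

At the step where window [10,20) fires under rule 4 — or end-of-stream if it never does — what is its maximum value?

9

i=0 t=1 v=2: → [0,10); WM=−∞
i=1 t=0 v=6: → [0,10); WM=1
i=2 t=3 v=3: → [0,10); WM=1
i=3 t=9 v=8: → [0,10); WM=9
i=4 t=3 v=7: DROP (t<9-1); WM=9
i=5 t=5 v=9: DROP (t<9-1); WM=9
i=6 t=9 v=5: → [0,10); WM=9
i=7 t=15 v=1: → [10,20); WM=15; [0,10) fires=8
i=8 t=17 v=9: → [10,20); WM=15
i=9 t=19 v=1: → [10,20); WM=19
i=10 t=22 v=4: → [20,30); WM=19
i=11 t=9 v=9: DROP (t<19-1); WM=22; [10,20) fires=9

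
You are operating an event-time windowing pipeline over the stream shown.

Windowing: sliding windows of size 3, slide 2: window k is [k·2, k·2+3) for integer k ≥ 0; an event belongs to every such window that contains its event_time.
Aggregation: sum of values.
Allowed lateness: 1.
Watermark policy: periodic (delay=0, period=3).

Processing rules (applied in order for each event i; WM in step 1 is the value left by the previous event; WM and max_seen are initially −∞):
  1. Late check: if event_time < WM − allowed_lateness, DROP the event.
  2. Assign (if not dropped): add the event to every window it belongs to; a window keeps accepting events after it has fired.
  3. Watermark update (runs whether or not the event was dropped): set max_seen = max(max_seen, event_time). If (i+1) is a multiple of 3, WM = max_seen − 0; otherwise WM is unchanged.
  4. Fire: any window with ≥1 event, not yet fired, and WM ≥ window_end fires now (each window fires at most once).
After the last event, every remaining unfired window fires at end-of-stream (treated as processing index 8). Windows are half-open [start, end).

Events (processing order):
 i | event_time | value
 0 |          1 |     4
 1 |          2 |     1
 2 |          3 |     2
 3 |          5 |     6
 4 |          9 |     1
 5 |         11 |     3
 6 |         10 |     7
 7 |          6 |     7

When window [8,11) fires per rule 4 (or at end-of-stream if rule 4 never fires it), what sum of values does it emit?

i=0 t=1 v=4: → [0,3); WM=−∞
i=1 t=2 v=1: → [2,5),[0,3); WM=−∞
i=2 t=3 v=2: → [2,5); WM=3; [0,3) fires=5
i=3 t=5 v=6: → [4,7); WM=3
i=4 t=9 v=1: → [8,11); WM=3
i=5 t=11 v=3: → [10,13); WM=11; [2,5) fires=3 [4,7) fires=6 [8,11) fires=1
i=6 t=10 v=7: → [10,13),[8,11); WM=11
i=7 t=6 v=7: DROP (t<11-1); WM=11

1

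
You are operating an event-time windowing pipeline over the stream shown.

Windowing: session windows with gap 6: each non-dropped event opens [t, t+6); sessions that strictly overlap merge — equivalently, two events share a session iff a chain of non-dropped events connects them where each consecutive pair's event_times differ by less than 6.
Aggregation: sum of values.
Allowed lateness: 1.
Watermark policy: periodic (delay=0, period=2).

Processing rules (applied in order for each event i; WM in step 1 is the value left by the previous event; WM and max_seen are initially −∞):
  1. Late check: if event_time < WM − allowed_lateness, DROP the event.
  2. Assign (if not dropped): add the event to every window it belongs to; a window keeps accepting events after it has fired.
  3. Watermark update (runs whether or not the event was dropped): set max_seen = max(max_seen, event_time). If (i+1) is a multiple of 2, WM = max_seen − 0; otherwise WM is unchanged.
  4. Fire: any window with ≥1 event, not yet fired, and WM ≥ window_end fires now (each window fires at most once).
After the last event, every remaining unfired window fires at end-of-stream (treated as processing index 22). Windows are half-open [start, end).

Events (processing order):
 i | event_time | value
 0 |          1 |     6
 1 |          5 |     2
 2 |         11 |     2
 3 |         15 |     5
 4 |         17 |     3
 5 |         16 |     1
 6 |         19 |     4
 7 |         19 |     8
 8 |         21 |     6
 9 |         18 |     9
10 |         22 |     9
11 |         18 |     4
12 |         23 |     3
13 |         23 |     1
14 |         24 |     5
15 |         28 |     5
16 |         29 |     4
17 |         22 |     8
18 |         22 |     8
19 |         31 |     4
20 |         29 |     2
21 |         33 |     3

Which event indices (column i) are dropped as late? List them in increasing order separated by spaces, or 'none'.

i=0 t=1 v=6: → [1,7); WM=−∞
i=1 t=5 v=2: → [1,11); WM=5
i=2 t=11 v=2: → [11,17); WM=5
i=3 t=15 v=5: → [11,21); WM=15
i=4 t=17 v=3: → [11,23); WM=15
i=5 t=16 v=1: → [11,23); WM=17
i=6 t=19 v=4: → [11,25); WM=17
i=7 t=19 v=8: → [11,25); WM=19
i=8 t=21 v=6: → [11,27); WM=19
i=9 t=18 v=9: → [11,27); WM=21
i=10 t=22 v=9: → [11,28); WM=21
i=11 t=18 v=4: DROP (t<21-1); WM=22
i=12 t=23 v=3: → [11,29); WM=22
i=13 t=23 v=1: → [11,29); WM=23
i=14 t=24 v=5: → [11,30); WM=23
i=15 t=28 v=5: → [11,34); WM=28
i=16 t=29 v=4: → [11,35); WM=28
i=17 t=22 v=8: DROP (t<28-1); WM=29
i=18 t=22 v=8: DROP (t<29-1); WM=29
i=19 t=31 v=4: → [11,37); WM=31
i=20 t=29 v=2: DROP (t<31-1); WM=31
i=21 t=33 v=3: → [11,39); WM=33

11 17 18 20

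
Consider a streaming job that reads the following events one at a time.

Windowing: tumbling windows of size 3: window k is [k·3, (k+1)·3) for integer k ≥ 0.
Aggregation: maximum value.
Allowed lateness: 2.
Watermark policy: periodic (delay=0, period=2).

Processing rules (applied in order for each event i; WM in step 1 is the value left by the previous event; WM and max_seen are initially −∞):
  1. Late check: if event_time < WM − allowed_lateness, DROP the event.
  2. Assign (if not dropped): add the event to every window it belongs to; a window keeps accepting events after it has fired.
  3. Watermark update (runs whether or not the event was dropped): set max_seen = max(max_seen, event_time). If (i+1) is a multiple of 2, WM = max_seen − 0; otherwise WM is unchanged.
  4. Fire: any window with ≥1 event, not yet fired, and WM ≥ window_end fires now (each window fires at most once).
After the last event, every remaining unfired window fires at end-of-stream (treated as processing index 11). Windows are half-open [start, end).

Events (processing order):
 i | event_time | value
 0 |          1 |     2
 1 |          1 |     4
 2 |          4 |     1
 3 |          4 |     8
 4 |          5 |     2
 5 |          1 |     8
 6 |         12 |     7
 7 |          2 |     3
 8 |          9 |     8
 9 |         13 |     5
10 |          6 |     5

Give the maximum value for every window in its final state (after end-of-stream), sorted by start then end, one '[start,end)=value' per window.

i=0 t=1 v=2: → [0,3); WM=−∞
i=1 t=1 v=4: → [0,3); WM=1
i=2 t=4 v=1: → [3,6); WM=1
i=3 t=4 v=8: → [3,6); WM=4; [0,3) fires=4
i=4 t=5 v=2: → [3,6); WM=4
i=5 t=1 v=8: DROP (t<4-2); WM=5
i=6 t=12 v=7: → [12,15); WM=5
i=7 t=2 v=3: DROP (t<5-2); WM=12; [3,6) fires=8
i=8 t=9 v=8: DROP (t<12-2); WM=12
i=9 t=13 v=5: → [12,15); WM=13
i=10 t=6 v=5: DROP (t<13-2); WM=13

[0,3)=4 [3,6)=8 [12,15)=7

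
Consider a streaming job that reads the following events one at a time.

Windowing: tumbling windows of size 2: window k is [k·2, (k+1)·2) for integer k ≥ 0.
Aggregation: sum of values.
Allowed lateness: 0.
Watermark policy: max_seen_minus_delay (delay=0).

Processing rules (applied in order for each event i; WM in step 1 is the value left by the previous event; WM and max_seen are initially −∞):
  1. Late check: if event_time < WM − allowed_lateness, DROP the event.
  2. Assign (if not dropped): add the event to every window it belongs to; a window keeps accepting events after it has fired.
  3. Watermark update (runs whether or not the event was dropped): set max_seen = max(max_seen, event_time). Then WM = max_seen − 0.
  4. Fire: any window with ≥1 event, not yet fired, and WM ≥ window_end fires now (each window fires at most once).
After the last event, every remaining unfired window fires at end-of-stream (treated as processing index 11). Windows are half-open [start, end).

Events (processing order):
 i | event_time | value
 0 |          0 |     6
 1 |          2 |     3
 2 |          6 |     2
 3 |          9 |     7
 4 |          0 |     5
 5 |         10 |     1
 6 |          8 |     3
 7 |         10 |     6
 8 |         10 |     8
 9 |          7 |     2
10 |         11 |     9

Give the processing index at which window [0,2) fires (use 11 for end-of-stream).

1

i=0 t=0 v=6: → [0,2); WM=0
i=1 t=2 v=3: → [2,4); WM=2; [0,2) fires=6
i=2 t=6 v=2: → [6,8); WM=6; [2,4) fires=3
i=3 t=9 v=7: → [8,10); WM=9; [6,8) fires=2
i=4 t=0 v=5: DROP (t<9-0); WM=9
i=5 t=10 v=1: → [10,12); WM=10; [8,10) fires=7
i=6 t=8 v=3: DROP (t<10-0); WM=10
i=7 t=10 v=6: → [10,12); WM=10
i=8 t=10 v=8: → [10,12); WM=10
i=9 t=7 v=2: DROP (t<10-0); WM=10
i=10 t=11 v=9: → [10,12); WM=11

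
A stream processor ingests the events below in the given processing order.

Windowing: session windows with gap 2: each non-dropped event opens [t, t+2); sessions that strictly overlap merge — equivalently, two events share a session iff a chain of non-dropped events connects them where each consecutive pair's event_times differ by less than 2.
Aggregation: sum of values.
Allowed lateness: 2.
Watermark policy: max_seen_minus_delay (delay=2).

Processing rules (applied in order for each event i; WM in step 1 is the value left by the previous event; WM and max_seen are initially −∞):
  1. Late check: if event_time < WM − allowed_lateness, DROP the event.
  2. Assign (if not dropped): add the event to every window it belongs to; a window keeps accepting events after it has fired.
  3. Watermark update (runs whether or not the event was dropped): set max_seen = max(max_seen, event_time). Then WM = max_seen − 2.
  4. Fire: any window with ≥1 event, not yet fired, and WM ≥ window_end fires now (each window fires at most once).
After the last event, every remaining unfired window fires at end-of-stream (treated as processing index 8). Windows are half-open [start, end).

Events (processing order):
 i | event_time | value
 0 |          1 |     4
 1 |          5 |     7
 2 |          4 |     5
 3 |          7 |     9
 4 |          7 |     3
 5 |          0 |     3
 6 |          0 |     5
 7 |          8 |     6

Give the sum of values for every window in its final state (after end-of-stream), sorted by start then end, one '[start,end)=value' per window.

[1,3)=4 [4,7)=12 [7,10)=18

i=0 t=1 v=4: → [1,3); WM=-1
i=1 t=5 v=7: → [5,7); WM=3
i=2 t=4 v=5: → [4,7); WM=3
i=3 t=7 v=9: → [7,9); WM=5
i=4 t=7 v=3: → [7,9); WM=5
i=5 t=0 v=3: DROP (t<5-2); WM=5
i=6 t=0 v=5: DROP (t<5-2); WM=5
i=7 t=8 v=6: → [7,10); WM=6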